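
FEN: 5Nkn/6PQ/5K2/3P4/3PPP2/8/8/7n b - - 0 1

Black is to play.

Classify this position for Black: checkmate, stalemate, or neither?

checkmate

Black to move; black king on g8.
In check: yes, from the white queen on h7.
King squares — f7: attacked by Kf6; g7: attacked by Kf6; h7: attacked by Nf8; f8: attacked by Pg7; h8: own knight.
Legal moves for Black: none.
In check with no legal moves → checkmate.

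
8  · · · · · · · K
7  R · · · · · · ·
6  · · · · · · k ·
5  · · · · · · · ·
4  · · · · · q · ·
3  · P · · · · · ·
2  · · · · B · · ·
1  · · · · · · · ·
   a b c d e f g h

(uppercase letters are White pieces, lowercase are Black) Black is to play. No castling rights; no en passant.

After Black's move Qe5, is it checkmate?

After Qe5: white king on h8; in check: yes, from the black queen on e5.
White has 2 legal replies: Kg8, Rg7+.
In check but a legal move exists → not checkmate.

no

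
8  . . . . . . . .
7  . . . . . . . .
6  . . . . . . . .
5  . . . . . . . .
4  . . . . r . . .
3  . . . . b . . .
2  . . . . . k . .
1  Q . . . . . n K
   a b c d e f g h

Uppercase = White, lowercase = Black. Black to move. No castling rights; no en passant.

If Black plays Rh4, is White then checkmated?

After Rh4: white king on h1; in check: yes, from the black rook on h4.
King squares — g1: attacked by Kf2; g2: attacked by Kf2; h2: attacked by Rh4.
White has no legal moves → checkmate.

yes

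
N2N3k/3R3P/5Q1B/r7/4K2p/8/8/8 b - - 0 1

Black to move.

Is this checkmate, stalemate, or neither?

checkmate

Black to move; black king on h8.
In check: yes, from the white queen on f6.
King squares — g7: attacked by Qf6; h7: attacked by Rd7; g8: attacked by Ph7.
Legal moves for Black: none.
In check with no legal moves → checkmate.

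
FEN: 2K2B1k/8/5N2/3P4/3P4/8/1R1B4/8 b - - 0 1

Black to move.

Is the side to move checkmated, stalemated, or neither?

stalemate

Black to move; black king on h8.
In check: no.
King squares — g7: attacked by Bf8; h7: attacked by Nf6; g8: attacked by Nf6.
Legal moves for Black: none.
Not in check and no legal moves → stalemate.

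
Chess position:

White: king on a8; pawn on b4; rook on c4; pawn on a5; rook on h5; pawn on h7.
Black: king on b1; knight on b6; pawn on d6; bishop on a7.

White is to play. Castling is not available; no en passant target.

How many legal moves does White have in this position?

White to move; king on a8.
In check: yes, from the black knight on b6.
Legal moves: Kb7, Kxa7, axb6.
Count: 3.

3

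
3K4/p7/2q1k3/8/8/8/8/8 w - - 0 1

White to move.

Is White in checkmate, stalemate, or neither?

stalemate

White to move; white king on d8.
In check: no.
King squares — c7: attacked by Qc6; d7: attacked by Qc6; e7: attacked by Ke6; c8: attacked by Qc6; e8: attacked by Qc6.
Legal moves for White: none.
Not in check and no legal moves → stalemate.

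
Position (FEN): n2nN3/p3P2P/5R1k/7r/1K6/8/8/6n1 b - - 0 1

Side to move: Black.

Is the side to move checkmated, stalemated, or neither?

Black to move; black king on h6.
In check: yes, from the white rook on f6.
Legal moves for Black: Kxh7, Kg5.
Black is in check but has 2 legal moves → neither.

neither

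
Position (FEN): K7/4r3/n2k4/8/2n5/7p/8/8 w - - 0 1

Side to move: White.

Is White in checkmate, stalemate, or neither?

White to move; white king on a8.
In check: no.
King squares — a7: attacked by Re7; b7: attacked by Re7; b8: attacked by Na6.
Legal moves for White: none.
Not in check and no legal moves → stalemate.

stalemate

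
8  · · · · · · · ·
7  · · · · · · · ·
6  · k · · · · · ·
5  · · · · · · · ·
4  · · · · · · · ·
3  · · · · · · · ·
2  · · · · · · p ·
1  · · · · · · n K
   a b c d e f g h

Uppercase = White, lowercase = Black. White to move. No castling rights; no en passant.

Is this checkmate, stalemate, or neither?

White to move; white king on h1.
In check: yes, from the black pawn on g2.
King squares — g1: available; g2: available; h2: available.
Legal moves for White: Kh2, Kxg2, Kxg1.
White is in check but has 3 legal moves → neither.

neither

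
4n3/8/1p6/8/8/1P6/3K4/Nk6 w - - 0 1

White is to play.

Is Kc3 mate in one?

After Kc3: black king on b1; in check: no.
Black is not in check, so this cannot be checkmate.

no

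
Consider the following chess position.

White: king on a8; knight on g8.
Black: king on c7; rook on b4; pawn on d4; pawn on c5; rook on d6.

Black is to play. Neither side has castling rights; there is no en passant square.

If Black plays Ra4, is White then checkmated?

After Ra4: white king on a8; in check: yes, from the black rook on a4.
King squares — a7: attacked by Ra4; b7: attacked by Kc7; b8: attacked by Kc7.
White has no legal moves → checkmate.

yes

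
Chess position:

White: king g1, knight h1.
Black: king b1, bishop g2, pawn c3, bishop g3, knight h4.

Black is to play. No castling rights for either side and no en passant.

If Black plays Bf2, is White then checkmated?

no

After Bf2: white king on g1; in check: yes, from the black bishop on f2.
White has 3 legal replies: Kh2, Kxf2, Nxf2.
In check but a legal move exists → not checkmate.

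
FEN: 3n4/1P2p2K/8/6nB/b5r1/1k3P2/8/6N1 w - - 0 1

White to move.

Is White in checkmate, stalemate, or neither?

neither

White to move; white king on h7.
In check: yes, from the black knight on g5.
Legal moves for White: Kh8, Kg8, Kg7, Kh6, Kg6.
White is in check but has 5 legal moves → neither.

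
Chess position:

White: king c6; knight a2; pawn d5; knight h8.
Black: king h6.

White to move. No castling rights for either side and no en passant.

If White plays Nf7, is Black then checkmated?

no

After Nf7: black king on h6; in check: yes, from the white knight on f7.
Black has 4 legal replies: Kh7, Kg7, Kg6, Kh5.
In check but a legal move exists → not checkmate.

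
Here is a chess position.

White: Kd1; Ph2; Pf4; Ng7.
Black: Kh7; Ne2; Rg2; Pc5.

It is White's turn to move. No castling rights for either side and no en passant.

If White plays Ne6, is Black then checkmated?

After Ne6: black king on h7; in check: no.
Black is not in check, so this cannot be checkmate.

no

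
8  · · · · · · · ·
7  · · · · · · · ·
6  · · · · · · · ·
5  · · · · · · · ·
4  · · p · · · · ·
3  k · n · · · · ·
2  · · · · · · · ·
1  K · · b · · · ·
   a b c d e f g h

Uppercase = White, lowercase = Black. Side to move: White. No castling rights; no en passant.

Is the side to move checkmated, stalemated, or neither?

White to move; white king on a1.
In check: no.
King squares — b1: attacked by Nc3; a2: attacked by Ka3; b2: attacked by Ka3.
Legal moves for White: none.
Not in check and no legal moves → stalemate.

stalemate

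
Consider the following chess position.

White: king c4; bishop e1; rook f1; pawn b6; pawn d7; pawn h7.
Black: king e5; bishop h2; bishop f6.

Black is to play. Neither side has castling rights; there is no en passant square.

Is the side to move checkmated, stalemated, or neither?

Black to move; black king on e5.
In check: no.
Legal moves for Black: Bh8, Bd8, Bg7, Be7, Bg5, Bh4, Ke6, Kd6, Ke4, Bf4, Bg3, Bg1.
Black has 12 legal moves and is not in check → neither.

neither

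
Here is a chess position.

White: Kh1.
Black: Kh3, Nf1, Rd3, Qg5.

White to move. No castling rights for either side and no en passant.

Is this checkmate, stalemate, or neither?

stalemate

White to move; white king on h1.
In check: no.
King squares — g1: attacked by Qg5; g2: attacked by Kh3; h2: attacked by Nf1.
Legal moves for White: none.
Not in check and no legal moves → stalemate.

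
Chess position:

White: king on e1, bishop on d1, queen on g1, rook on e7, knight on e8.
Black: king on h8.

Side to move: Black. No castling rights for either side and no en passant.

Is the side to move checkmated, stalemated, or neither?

stalemate

Black to move; black king on h8.
In check: no.
King squares — g7: attacked by Qg1; h7: attacked by Re7; g8: attacked by Qg1.
Legal moves for Black: none.
Not in check and no legal moves → stalemate.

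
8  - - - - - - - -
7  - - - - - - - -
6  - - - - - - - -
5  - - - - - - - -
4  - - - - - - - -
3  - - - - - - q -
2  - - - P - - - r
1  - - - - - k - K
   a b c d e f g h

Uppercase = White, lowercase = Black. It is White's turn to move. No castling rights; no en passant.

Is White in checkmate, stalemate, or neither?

White to move; white king on h1.
In check: yes, from the black rook on h2.
King squares — g1: attacked by Kf1; g2: attacked by Kf1; h2: attacked by Qg3.
Legal moves for White: none.
In check with no legal moves → checkmate.

checkmate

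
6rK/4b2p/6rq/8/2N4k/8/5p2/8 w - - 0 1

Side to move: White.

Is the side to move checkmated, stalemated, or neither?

White to move; white king on h8.
In check: yes, from the black rook on g8.
King squares — g7: attacked by Rg6; h7: attacked by Qh6; g8: attacked by Rg6.
Legal moves for White: none.
In check with no legal moves → checkmate.

checkmate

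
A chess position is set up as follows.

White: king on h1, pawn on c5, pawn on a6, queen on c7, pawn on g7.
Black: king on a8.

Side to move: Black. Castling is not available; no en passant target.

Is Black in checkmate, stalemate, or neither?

Black to move; black king on a8.
In check: no.
King squares — a7: attacked by Qc7; b7: attacked by Pa6; b8: attacked by Qc7.
Legal moves for Black: none.
Not in check and no legal moves → stalemate.

stalemate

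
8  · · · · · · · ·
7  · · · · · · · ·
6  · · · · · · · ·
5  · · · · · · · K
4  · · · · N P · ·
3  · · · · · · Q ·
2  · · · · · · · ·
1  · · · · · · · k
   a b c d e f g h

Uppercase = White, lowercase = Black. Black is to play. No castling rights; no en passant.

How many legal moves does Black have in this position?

0

Black to move; king on h1.
In check: no.
Legal moves: none.
Count: 0.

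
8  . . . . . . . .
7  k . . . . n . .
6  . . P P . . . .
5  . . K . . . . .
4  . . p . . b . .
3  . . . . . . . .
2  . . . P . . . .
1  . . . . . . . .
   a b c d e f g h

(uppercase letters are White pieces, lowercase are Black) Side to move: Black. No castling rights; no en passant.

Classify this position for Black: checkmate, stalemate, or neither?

neither

Black to move; black king on a7.
In check: no.
Legal moves for Black: Nh8, Nd8, Nh6, Nxd6, Ng5, Ne5, Kb8, Ka8, Ka6, Bh6, Bxd6+, Bg5, Be5, Bg3, Be3+, Bh2, Bxd2, c3.
Black has 18 legal moves and is not in check → neither.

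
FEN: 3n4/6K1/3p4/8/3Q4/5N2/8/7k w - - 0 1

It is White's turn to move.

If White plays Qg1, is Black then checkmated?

yes

After Qg1: black king on h1; in check: yes, from the white queen on g1.
King squares — g1: attacked by Nf3; g2: attacked by Qg1; h2: attacked by Qg1.
Black has no legal moves → checkmate.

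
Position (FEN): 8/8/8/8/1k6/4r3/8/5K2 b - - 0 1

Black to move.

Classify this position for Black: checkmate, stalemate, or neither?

Black to move; black king on b4.
In check: no.
Legal moves for Black include: Kc5, Kb5, Ka5, Kc4, Ka4, Kc3, Kb3, Ka3, Re8, Re7, Re6, Re5, Re4, Rh3, Rg3, Rf3+, Rd3, Rc3, ... (list truncated; more exist).
Black has legal moves and is not in check → neither.

neither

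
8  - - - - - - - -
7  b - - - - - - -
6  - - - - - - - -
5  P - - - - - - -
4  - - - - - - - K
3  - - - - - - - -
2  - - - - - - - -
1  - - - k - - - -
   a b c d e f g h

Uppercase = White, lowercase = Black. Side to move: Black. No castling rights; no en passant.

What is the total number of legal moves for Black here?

12

Black to move; king on d1.
In check: no.
Legal moves: Bb8, Bb6, Bc5, Bd4, Be3, Bf2+, Bg1, Ke2, Kd2, Kc2, Ke1, Kc1.
Count: 12.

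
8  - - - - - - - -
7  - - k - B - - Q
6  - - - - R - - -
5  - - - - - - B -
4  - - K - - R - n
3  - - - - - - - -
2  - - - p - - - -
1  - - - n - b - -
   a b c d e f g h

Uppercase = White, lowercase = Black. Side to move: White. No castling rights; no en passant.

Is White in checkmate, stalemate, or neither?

White to move; white king on c4.
In check: yes, from the black bishop on f1.
Legal moves for White: Kd5, Kc5, Kd4, Kb4, Kb3, Qd3, Re2, Rxf1.
White is in check but has 8 legal moves → neither.

neither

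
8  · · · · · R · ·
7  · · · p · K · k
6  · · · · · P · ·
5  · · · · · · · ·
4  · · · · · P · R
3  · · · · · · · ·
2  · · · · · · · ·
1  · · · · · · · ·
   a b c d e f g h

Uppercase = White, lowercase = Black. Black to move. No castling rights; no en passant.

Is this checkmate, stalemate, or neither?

checkmate

Black to move; black king on h7.
In check: yes, from the white rook on h4.
King squares — g6: attacked by Kf7; h6: attacked by Rh4; g7: attacked by Pf6; g8: attacked by Kf7; h8: attacked by Rh4.
Legal moves for Black: none.
In check with no legal moves → checkmate.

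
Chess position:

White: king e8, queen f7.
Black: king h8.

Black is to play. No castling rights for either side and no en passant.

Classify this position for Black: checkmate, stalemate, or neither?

Black to move; black king on h8.
In check: no.
King squares — g7: attacked by Qf7; h7: attacked by Qf7; g8: attacked by Qf7.
Legal moves for Black: none.
Not in check and no legal moves → stalemate.

stalemate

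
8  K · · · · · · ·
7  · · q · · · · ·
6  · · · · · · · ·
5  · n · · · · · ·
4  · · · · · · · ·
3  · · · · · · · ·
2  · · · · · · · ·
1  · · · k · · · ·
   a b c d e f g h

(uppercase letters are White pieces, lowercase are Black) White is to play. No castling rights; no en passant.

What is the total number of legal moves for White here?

White to move; king on a8.
In check: no.
Legal moves: none.
Count: 0.

0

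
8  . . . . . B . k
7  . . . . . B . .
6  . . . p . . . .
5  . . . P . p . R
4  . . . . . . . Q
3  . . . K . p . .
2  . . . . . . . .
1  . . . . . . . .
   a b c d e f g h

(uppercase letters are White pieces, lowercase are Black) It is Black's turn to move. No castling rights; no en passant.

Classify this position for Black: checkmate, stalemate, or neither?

Black to move; black king on h8.
In check: yes, from the white rook on h5.
King squares — g7: attacked by Bf8; h7: attacked by Rh5; g8: attacked by Bf7.
Legal moves for Black: none.
In check with no legal moves → checkmate.

checkmate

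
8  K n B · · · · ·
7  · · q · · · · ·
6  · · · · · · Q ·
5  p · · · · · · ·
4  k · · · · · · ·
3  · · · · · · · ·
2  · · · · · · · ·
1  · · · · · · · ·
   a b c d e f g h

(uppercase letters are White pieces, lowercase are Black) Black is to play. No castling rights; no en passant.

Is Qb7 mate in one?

no

After Qb7: white king on a8; in check: yes, from the black queen on b7.
White has 2 legal replies: Kxb7, Bxb7.
In check but a legal move exists → not checkmate.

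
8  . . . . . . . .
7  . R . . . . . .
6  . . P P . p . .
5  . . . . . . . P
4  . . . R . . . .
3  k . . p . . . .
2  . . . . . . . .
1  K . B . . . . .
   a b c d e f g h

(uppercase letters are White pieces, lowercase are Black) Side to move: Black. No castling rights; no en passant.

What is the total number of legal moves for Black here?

Black to move; king on a3.
In check: yes, from the white bishop on c1.
Legal moves: none.
Count: 0.

0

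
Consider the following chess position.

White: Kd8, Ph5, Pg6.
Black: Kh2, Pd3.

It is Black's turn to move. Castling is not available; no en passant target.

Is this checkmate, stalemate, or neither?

neither

Black to move; black king on h2.
In check: no.
Legal moves for Black: Kh3, Kg3, Kg2, Kh1, Kg1, d2.
Black has 6 legal moves and is not in check → neither.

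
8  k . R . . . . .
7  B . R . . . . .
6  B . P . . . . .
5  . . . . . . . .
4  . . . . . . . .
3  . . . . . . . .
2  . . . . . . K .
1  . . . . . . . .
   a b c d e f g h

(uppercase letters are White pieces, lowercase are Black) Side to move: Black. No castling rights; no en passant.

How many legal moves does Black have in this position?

Black to move; king on a8.
In check: yes, from the white rook on c8.
Legal moves: none.
Count: 0.

0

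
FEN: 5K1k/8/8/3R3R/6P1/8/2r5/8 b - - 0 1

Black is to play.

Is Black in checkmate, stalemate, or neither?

checkmate

Black to move; black king on h8.
In check: yes, from the white rook on h5.
King squares — g7: attacked by Kf8; h7: attacked by Rh5; g8: attacked by Kf8.
Legal moves for Black: none.
In check with no legal moves → checkmate.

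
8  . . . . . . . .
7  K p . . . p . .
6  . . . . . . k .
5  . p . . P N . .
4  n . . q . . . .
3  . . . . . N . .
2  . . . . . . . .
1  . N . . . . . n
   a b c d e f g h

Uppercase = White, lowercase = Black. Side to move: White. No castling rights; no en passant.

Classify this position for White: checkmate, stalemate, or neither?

neither

White to move; white king on a7.
In check: yes, from the black queen on d4.
Legal moves for White: Kb8, Ka8, Kxb7, N5xd4, N3xd4.
White is in check but has 5 legal moves → neither.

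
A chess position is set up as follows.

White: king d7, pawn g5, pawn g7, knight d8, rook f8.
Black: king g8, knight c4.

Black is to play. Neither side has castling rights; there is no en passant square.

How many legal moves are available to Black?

Black to move; king on g8.
In check: yes, from the white rook on f8.
Legal moves: Kh7, Kxg7.
Count: 2.

2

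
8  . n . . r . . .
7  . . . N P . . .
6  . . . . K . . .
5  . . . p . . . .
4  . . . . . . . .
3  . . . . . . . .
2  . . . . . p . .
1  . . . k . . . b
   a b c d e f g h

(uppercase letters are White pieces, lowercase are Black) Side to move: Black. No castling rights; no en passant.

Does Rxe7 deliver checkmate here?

no

After Rxe7: white king on e6; in check: yes, from the black rook on e7.
White has 4 legal replies: Kxe7, Kf6, Kd6, Kf5.
In check but a legal move exists → not checkmate.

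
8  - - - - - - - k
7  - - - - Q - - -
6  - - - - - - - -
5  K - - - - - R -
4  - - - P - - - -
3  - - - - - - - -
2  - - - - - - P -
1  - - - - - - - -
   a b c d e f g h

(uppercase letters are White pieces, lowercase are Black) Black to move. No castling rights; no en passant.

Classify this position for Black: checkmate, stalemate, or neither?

stalemate

Black to move; black king on h8.
In check: no.
King squares — g7: attacked by Rg5; h7: attacked by Qe7; g8: attacked by Rg5.
Legal moves for Black: none.
Not in check and no legal moves → stalemate.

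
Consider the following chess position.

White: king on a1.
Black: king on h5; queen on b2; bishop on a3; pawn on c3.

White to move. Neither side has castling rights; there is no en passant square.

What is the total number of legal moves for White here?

0

White to move; king on a1.
In check: yes, from the black queen on b2.
Legal moves: none.
Count: 0.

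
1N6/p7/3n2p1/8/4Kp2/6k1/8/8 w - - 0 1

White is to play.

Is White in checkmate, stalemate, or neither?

neither

White to move; white king on e4.
In check: yes, from the black knight on d6.
King squares — d3: available; e3: attacked by Pf4; f3: attacked by Kg3; d4: available; f4: attacked by Kg3; d5: available; e5: available; f5: attacked by Nd6.
Legal moves for White: Ke5, Kd5, Kd4, Kd3.
White is in check but has 4 legal moves → neither.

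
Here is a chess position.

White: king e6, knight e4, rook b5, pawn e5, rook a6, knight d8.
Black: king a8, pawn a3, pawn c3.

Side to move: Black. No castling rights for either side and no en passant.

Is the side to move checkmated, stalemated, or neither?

checkmate

Black to move; black king on a8.
In check: yes, from the white rook on a6.
King squares — a7: attacked by Ra6; b7: attacked by Rb5; b8: attacked by Rb5.
Legal moves for Black: none.
In check with no legal moves → checkmate.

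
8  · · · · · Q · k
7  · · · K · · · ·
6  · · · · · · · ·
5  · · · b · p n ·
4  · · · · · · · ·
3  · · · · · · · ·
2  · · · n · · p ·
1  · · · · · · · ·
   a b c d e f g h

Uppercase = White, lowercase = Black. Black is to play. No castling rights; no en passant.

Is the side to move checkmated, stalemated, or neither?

neither

Black to move; black king on h8.
In check: yes, from the white queen on f8.
Legal moves for Black: Kh7, Bg8.
Black is in check but has 2 legal moves → neither.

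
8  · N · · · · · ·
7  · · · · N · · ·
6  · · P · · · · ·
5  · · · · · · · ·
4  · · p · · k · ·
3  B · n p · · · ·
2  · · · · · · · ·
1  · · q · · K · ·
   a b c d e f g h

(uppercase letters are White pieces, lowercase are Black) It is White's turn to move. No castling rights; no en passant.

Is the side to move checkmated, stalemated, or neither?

White to move; white king on f1.
In check: yes, from the black queen on c1.
Legal moves for White: Kg2, Kf2, Bxc1+.
White is in check but has 3 legal moves → neither.

neither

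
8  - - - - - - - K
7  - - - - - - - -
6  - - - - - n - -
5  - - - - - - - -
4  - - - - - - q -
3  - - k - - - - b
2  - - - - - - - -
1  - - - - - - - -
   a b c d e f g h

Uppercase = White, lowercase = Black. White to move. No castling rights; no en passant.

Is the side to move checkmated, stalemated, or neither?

White to move; white king on h8.
In check: no.
King squares — g7: attacked by Qg4; h7: attacked by Nf6; g8: attacked by Qg4.
Legal moves for White: none.
Not in check and no legal moves → stalemate.

stalemate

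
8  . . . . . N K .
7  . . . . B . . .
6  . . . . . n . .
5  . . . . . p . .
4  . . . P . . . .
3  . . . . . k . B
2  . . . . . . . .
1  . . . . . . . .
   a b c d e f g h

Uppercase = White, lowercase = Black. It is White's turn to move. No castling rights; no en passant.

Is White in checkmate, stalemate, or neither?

White to move; white king on g8.
In check: yes, from the black knight on f6.
King squares — f7: available; g7: available; h7: attacked by Nf6; f8: own knight; h8: available.
Legal moves for White: Kh8, Kg7, Kf7, Bxf6.
White is in check but has 4 legal moves → neither.

neither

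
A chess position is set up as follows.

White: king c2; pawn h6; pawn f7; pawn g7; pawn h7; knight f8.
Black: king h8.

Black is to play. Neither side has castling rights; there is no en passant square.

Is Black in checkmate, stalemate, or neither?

checkmate

Black to move; black king on h8.
In check: yes, from the white pawn on g7.
King squares — g7: attacked by Ph6; h7: attacked by Nf8; g8: attacked by Pf7.
Legal moves for Black: none.
In check with no legal moves → checkmate.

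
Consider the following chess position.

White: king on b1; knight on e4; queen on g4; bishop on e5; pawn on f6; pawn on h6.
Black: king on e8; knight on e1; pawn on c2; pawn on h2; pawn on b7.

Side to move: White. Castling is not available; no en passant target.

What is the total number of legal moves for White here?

White to move; king on b1.
In check: yes, from the black pawn on c2.
Legal moves: Kb2, Ka2, Kc1, Ka1.
Count: 4.

4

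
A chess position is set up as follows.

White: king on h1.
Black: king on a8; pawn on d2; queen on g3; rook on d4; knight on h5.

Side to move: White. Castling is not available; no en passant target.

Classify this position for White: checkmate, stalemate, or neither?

stalemate

White to move; white king on h1.
In check: no.
King squares — g1: attacked by Qg3; g2: attacked by Qg3; h2: attacked by Qg3.
Legal moves for White: none.
Not in check and no legal moves → stalemate.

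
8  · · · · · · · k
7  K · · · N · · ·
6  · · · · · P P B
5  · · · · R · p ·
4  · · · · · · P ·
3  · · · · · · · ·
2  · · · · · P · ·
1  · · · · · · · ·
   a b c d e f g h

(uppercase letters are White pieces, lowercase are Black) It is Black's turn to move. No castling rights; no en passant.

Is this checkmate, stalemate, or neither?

Black to move; black king on h8.
In check: no.
King squares — g7: attacked by Pf6; h7: attacked by Pg6; g8: attacked by Ne7.
Legal moves for Black: none.
Not in check and no legal moves → stalemate.

stalemate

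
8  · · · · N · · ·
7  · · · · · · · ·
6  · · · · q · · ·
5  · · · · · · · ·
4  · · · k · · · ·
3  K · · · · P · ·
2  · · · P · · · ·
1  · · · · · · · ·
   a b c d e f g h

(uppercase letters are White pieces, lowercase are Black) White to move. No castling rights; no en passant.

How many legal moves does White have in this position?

White to move; king on a3.
In check: no.
Legal moves: Ng7, Nc7, Nf6, Nd6, Kb4, Ka4, Kb2, f4, d3.
Count: 9.

9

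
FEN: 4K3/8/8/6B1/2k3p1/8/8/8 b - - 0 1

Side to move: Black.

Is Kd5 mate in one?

no

After Kd5: white king on e8; in check: no.
White is not in check, so this cannot be checkmate.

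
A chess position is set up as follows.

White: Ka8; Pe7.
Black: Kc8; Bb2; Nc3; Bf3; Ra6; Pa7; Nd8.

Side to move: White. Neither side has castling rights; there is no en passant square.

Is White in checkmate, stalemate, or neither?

checkmate

White to move; white king on a8.
In check: yes, from the black bishop on f3.
King squares — a7: attacked by Ra6; b7: attacked by Bf3; b8: attacked by Kc8.
Legal moves for White: none.
In check with no legal moves → checkmate.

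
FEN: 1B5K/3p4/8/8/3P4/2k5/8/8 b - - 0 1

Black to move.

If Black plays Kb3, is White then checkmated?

no

After Kb3: white king on h8; in check: no.
White is not in check, so this cannot be checkmate.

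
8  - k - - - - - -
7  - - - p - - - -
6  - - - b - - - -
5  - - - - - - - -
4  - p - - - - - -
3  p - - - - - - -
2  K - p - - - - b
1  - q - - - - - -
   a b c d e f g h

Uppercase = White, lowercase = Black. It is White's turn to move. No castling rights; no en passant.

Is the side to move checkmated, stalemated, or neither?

White to move; white king on a2.
In check: yes, from the black queen on b1.
King squares — a1: attacked by Qb1; b1: attacked by Pc2; b2: attacked by Qb1; a3: attacked by Pb4; b3: attacked by Qb1.
Legal moves for White: none.
In check with no legal moves → checkmate.

checkmate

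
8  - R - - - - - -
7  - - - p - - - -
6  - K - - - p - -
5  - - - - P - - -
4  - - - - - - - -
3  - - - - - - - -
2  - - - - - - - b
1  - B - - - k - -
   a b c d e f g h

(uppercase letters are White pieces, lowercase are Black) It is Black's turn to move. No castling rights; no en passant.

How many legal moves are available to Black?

13

Black to move; king on f1.
In check: no.
Legal moves: Bxe5, Bf4, Bg3, Bg1+, Kg2, Kf2, Ke2, Kg1, Ke1, fxe5, d6, f5, d5.
Count: 13.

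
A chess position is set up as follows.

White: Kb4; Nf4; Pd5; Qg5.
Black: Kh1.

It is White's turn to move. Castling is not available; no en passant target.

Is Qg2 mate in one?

yes

After Qg2: black king on h1; in check: yes, from the white queen on g2.
King squares — g1: attacked by Qg2; g2: attacked by Nf4; h2: attacked by Qg2.
Black has no legal moves → checkmate.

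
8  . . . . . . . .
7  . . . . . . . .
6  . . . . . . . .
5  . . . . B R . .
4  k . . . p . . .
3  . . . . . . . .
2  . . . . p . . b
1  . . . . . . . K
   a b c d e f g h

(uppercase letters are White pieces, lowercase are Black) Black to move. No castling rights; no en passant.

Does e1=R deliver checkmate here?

After e1=R: white king on h1; in check: yes, from the black rook on e1.
White has 3 legal replies: Kxh2, Kg2, Rf1.
In check but a legal move exists → not checkmate.

no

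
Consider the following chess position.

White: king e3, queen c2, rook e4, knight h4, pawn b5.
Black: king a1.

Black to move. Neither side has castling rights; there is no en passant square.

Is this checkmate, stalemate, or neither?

stalemate

Black to move; black king on a1.
In check: no.
King squares — b1: attacked by Qc2; a2: attacked by Qc2; b2: attacked by Qc2.
Legal moves for Black: none.
Not in check and no legal moves → stalemate.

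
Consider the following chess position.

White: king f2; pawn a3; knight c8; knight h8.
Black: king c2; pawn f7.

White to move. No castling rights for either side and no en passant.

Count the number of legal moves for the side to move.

White to move; king on f2.
In check: no.
Legal moves: Nxf7, Ng6, Ne7, Na7, Nd6, Nb6, Kg3, Kf3, Ke3, Kg2, Ke2, Kg1, Kf1, Ke1, a4.
Count: 15.

15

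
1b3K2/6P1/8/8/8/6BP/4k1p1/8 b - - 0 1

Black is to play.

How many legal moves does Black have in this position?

Black to move; king on e2.
In check: no.
Legal moves: Bc7, Ba7, Bd6+, Be5, Bf4, Bxg3, Kf3, Ke3, Kd3, Kd2, Kf1, Kd1, g1=Q, g1=R, g1=B, g1=N.
Count: 16.

16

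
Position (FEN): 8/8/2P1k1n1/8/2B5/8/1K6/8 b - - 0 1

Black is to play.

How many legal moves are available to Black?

5

Black to move; king on e6.
In check: yes, from the white bishop on c4.
Legal moves: Ke7, Kf6, Kd6, Kf5, Ke5.
Count: 5.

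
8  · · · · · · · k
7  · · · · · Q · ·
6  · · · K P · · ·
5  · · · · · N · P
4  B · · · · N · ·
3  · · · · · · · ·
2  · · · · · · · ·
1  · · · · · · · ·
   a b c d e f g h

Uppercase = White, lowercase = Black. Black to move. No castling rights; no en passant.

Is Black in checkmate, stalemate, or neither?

stalemate

Black to move; black king on h8.
In check: no.
King squares — g7: attacked by Nf5; h7: attacked by Qf7; g8: attacked by Qf7.
Legal moves for Black: none.
Not in check and no legal moves → stalemate.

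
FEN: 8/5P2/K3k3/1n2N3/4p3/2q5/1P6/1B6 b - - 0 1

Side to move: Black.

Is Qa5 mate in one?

no

After Qa5: white king on a6; in check: yes, from the black queen on a5.
White has 2 legal replies: Kb7, Kxa5.
In check but a legal move exists → not checkmate.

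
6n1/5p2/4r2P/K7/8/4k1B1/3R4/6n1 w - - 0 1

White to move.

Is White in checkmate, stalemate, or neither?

White to move; white king on a5.
In check: no.
Legal moves for White include: Kb5, Kb4, Ka4, Bb8, Bc7, Bd6, Be5, Bh4, Bf4+, Bh2, Bf2+, Be1, Rd8, Rd7, Rd6, Rd5, Rd4, Rd3+, ... (list truncated; more exist).
White has legal moves and is not in check → neither.

neither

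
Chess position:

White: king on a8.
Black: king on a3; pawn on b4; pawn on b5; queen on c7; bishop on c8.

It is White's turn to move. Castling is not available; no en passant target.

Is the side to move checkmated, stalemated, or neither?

White to move; white king on a8.
In check: no.
King squares — a7: attacked by Qc7; b7: attacked by Qc7; b8: attacked by Qc7.
Legal moves for White: none.
Not in check and no legal moves → stalemate.

stalemate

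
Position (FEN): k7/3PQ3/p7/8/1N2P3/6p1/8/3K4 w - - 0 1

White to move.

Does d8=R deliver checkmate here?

yes

After d8=R: black king on a8; in check: yes, from the white rook on d8.
King squares — a7: attacked by Qe7; b7: attacked by Qe7; b8: attacked by Rd8.
Black has no legal moves → checkmate.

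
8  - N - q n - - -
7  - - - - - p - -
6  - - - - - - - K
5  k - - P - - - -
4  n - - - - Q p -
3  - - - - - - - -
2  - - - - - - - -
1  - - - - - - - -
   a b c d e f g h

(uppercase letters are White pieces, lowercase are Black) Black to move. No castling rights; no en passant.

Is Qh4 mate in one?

After Qh4: white king on h6; in check: yes, from the black queen on h4.
King squares — g5: attacked by Qh4; h5: attacked by Qh4; g6: attacked by Pf7; g7: attacked by Ne8; h7: attacked by Qh4.
White has no legal moves → checkmate.

yes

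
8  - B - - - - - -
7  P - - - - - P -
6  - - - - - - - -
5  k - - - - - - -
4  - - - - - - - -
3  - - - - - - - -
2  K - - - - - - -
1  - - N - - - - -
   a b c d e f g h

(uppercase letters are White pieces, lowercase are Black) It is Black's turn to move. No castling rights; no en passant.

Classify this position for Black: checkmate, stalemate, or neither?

neither

Black to move; black king on a5.
In check: no.
Legal moves for Black: Kb6, Ka6, Kb5, Kb4, Ka4.
Black has 5 legal moves and is not in check → neither.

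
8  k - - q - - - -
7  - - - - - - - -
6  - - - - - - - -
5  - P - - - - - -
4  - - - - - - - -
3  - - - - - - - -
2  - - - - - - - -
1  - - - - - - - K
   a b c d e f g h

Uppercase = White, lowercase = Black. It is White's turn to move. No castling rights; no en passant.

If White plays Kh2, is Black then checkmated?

no

After Kh2: black king on a8; in check: no.
Black is not in check, so this cannot be checkmate.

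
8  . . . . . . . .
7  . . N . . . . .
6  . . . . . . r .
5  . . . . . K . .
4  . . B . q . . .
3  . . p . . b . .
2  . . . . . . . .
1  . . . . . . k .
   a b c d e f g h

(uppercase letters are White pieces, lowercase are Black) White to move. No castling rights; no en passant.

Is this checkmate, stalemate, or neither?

White to move; white king on f5.
In check: yes, from the black queen on e4.
King squares — e4: attacked by Bf3; f4: attacked by Qe4; g4: attacked by Bf3; e5: attacked by Qe4; g5: attacked by Rg6; e6: attacked by Qe4; f6: attacked by Rg6; g6: attacked by Qe4.
Legal moves for White: none.
In check with no legal moves → checkmate.

checkmate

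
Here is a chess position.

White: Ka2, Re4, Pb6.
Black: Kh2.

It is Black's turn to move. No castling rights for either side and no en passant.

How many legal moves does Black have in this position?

5

Black to move; king on h2.
In check: no.
Legal moves: Kh3, Kg3, Kg2, Kh1, Kg1.
Count: 5.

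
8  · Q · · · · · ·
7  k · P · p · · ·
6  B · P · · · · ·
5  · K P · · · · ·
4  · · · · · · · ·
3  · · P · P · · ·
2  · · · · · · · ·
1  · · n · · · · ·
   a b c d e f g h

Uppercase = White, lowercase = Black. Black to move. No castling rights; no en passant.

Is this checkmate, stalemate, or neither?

checkmate

Black to move; black king on a7.
In check: yes, from the white queen on b8.
King squares — a6: attacked by Kb5; b6: attacked by Kb5; b7: attacked by Ba6; a8: attacked by Qb8; b8: attacked by Pc7.
Legal moves for Black: none.
In check with no legal moves → checkmate.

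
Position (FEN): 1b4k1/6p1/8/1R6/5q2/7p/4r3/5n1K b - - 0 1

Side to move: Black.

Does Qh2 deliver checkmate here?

After Qh2: white king on h1; in check: yes, from the black queen on h2.
King squares — g1: attacked by Qh2; g2: attacked by Re2; h2: attacked by Nf1.
White has no legal moves → checkmate.

yes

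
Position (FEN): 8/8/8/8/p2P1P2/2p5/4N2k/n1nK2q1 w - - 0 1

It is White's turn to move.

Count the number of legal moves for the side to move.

1

White to move; king on d1.
In check: yes, from the black queen on g1.
Legal moves: Nxg1.
Count: 1.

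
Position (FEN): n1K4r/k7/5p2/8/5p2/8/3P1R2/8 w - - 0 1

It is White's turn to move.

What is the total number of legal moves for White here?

White to move; king on c8.
In check: yes, from the black rook on h8.
Legal moves: Kd7.
Count: 1.

1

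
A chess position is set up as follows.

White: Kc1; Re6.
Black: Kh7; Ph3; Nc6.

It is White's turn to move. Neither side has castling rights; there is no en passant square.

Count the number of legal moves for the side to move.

17

White to move; king on c1.
In check: no.
Legal moves: Re8, Re7+, Rh6+, Rg6, Rf6, Rd6, Rxc6, Re5, Re4, Re3, Re2, Re1, Kd2, Kc2, Kb2, Kd1, Kb1.
Count: 17.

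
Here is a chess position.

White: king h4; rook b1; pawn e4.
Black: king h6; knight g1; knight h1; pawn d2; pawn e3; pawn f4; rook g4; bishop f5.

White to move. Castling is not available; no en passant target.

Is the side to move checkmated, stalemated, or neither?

White to move; white king on h4.
In check: yes, from the black rook on g4.
King squares — g3: attacked by Nh1; h3: attacked by Ng1; g4: attacked by Bf5; g5: attacked by Rg4; h5: attacked by Kh6.
Legal moves for White: none.
In check with no legal moves → checkmate.

checkmate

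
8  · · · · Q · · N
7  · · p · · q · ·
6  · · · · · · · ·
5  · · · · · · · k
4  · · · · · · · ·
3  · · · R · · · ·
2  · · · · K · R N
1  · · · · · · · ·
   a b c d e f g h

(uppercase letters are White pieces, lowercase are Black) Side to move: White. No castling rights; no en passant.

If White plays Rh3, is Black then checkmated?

yes

After Rh3: black king on h5; in check: yes, from the white rook on h3.
King squares — g4: attacked by Rg2; h4: attacked by Rh3; g5: attacked by Rg2; g6: attacked by Rg2; h6: attacked by Rh3.
Black has no legal moves → checkmate.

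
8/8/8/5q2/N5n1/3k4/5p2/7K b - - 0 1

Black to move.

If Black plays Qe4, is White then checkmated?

After Qe4: white king on h1; in check: yes, from the black queen on e4.
King squares — g1: attacked by Pf2; g2: attacked by Qe4; h2: attacked by Ng4.
White has no legal moves → checkmate.

yes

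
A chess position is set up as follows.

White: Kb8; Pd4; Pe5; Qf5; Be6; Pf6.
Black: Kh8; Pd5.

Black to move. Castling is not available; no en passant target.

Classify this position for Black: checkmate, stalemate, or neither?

Black to move; black king on h8.
In check: no.
King squares — g7: attacked by Pf6; h7: attacked by Qf5; g8: attacked by Be6.
Legal moves for Black: none.
Not in check and no legal moves → stalemate.

stalemate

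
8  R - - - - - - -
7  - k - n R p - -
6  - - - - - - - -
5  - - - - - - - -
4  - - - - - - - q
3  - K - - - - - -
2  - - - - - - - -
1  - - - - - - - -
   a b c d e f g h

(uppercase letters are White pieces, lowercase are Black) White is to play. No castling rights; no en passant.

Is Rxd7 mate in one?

After Rxd7: black king on b7; in check: yes, from the white rook on d7.
Black has 3 legal replies: Kxa8, Kc6, Kb6.
In check but a legal move exists → not checkmate.

no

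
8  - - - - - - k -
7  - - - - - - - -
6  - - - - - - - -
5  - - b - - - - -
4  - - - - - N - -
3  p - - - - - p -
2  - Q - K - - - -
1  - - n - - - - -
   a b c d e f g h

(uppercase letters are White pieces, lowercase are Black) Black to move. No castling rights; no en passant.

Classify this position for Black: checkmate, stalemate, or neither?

Black to move; black king on g8.
In check: no.
Legal moves for Black include: Kf8, Kh7, Kf7, Bf8, Be7, Ba7, Bd6, Bb6, Bd4, Bb4+, Be3+, Bf2, Bg1, Nd3, Nb3+, Ne2, Na2, axb2, ... (list truncated; more exist).
Black has legal moves and is not in check → neither.

neither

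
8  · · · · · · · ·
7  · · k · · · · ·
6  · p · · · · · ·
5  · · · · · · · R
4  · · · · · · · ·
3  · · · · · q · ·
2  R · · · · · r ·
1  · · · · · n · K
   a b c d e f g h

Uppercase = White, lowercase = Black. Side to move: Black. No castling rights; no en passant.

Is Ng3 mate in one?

yes

After Ng3: white king on h1; in check: yes, from the black knight on g3.
King squares — g1: attacked by Rg2; g2: attacked by Qf3; h2: attacked by Rg2.
White has no legal moves → checkmate.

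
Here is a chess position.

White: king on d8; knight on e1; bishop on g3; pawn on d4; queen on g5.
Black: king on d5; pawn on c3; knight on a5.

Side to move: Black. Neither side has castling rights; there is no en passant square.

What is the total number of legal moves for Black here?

Black to move; king on d5.
In check: yes, from the white queen on g5.
Legal moves: Ke6, Kc6, Ke4, Kxd4, Kc4.
Count: 5.

5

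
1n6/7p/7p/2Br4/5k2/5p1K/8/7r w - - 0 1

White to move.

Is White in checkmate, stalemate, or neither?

checkmate

White to move; white king on h3.
In check: yes, from the black rook on h1.
King squares — g2: attacked by Pf3; h2: attacked by Rh1; g3: attacked by Kf4; g4: attacked by Kf4; h4: attacked by Rh1.
Legal moves for White: none.
In check with no legal moves → checkmate.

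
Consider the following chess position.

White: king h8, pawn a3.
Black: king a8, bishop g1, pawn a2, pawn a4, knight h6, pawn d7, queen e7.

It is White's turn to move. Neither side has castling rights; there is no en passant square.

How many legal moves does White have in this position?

White to move; king on h8.
In check: no.
Legal moves: none.
Count: 0.

0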